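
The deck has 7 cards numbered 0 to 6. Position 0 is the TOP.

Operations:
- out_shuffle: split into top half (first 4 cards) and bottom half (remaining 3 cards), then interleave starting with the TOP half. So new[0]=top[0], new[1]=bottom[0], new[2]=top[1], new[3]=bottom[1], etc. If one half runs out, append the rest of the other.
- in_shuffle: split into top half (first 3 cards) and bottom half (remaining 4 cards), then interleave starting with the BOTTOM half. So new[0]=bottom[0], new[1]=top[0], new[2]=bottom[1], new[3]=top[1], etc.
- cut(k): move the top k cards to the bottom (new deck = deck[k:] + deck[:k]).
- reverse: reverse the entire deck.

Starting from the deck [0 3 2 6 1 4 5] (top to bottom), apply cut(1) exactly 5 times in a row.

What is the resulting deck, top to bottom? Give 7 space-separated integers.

After op 1 (cut(1)): [3 2 6 1 4 5 0]
After op 2 (cut(1)): [2 6 1 4 5 0 3]
After op 3 (cut(1)): [6 1 4 5 0 3 2]
After op 4 (cut(1)): [1 4 5 0 3 2 6]
After op 5 (cut(1)): [4 5 0 3 2 6 1]

Answer: 4 5 0 3 2 6 1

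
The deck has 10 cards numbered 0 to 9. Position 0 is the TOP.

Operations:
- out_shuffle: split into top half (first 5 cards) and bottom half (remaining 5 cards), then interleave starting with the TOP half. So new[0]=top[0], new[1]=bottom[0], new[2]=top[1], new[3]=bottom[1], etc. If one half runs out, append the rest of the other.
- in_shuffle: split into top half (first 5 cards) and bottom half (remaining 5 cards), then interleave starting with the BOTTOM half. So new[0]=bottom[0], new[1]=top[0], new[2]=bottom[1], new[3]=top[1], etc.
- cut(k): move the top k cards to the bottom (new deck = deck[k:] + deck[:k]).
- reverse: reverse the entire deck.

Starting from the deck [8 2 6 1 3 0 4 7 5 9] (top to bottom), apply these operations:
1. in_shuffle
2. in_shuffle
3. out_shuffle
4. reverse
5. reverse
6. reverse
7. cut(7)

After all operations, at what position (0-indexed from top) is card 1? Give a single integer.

Answer: 4

Derivation:
After op 1 (in_shuffle): [0 8 4 2 7 6 5 1 9 3]
After op 2 (in_shuffle): [6 0 5 8 1 4 9 2 3 7]
After op 3 (out_shuffle): [6 4 0 9 5 2 8 3 1 7]
After op 4 (reverse): [7 1 3 8 2 5 9 0 4 6]
After op 5 (reverse): [6 4 0 9 5 2 8 3 1 7]
After op 6 (reverse): [7 1 3 8 2 5 9 0 4 6]
After op 7 (cut(7)): [0 4 6 7 1 3 8 2 5 9]
Card 1 is at position 4.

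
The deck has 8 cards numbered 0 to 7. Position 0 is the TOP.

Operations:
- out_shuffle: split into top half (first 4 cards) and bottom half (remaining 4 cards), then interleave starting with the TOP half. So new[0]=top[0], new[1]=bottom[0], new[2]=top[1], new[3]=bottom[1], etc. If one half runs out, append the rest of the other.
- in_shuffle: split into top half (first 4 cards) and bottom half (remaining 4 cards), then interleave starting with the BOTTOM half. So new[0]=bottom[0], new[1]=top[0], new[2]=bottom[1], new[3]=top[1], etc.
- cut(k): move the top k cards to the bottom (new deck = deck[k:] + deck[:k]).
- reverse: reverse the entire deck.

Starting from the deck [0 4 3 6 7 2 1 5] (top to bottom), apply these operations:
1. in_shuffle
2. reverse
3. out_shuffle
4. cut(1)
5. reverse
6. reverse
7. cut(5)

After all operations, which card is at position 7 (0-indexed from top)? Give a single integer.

Answer: 0

Derivation:
After op 1 (in_shuffle): [7 0 2 4 1 3 5 6]
After op 2 (reverse): [6 5 3 1 4 2 0 7]
After op 3 (out_shuffle): [6 4 5 2 3 0 1 7]
After op 4 (cut(1)): [4 5 2 3 0 1 7 6]
After op 5 (reverse): [6 7 1 0 3 2 5 4]
After op 6 (reverse): [4 5 2 3 0 1 7 6]
After op 7 (cut(5)): [1 7 6 4 5 2 3 0]
Position 7: card 0.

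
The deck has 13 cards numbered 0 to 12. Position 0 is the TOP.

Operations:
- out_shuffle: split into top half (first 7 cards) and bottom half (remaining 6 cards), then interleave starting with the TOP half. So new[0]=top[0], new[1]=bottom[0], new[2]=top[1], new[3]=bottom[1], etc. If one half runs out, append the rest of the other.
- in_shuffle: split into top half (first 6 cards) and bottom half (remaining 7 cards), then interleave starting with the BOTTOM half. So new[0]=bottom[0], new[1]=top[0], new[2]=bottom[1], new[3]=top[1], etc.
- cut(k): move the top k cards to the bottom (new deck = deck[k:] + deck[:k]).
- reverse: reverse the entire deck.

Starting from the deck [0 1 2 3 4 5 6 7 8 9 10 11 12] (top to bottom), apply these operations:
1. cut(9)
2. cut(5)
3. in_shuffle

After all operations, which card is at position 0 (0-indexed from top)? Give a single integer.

Answer: 7

Derivation:
After op 1 (cut(9)): [9 10 11 12 0 1 2 3 4 5 6 7 8]
After op 2 (cut(5)): [1 2 3 4 5 6 7 8 9 10 11 12 0]
After op 3 (in_shuffle): [7 1 8 2 9 3 10 4 11 5 12 6 0]
Position 0: card 7.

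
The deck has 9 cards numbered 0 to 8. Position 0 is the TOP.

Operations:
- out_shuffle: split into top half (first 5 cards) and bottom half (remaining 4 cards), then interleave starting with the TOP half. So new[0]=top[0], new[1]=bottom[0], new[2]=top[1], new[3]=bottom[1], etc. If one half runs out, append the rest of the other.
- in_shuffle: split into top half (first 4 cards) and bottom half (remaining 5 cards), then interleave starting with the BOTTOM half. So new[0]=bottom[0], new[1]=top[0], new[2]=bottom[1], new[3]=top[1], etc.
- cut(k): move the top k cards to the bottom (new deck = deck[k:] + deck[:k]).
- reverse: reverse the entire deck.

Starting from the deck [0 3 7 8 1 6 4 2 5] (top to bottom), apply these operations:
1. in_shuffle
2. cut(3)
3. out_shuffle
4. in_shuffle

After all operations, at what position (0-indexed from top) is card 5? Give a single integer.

After op 1 (in_shuffle): [1 0 6 3 4 7 2 8 5]
After op 2 (cut(3)): [3 4 7 2 8 5 1 0 6]
After op 3 (out_shuffle): [3 5 4 1 7 0 2 6 8]
After op 4 (in_shuffle): [7 3 0 5 2 4 6 1 8]
Card 5 is at position 3.

Answer: 3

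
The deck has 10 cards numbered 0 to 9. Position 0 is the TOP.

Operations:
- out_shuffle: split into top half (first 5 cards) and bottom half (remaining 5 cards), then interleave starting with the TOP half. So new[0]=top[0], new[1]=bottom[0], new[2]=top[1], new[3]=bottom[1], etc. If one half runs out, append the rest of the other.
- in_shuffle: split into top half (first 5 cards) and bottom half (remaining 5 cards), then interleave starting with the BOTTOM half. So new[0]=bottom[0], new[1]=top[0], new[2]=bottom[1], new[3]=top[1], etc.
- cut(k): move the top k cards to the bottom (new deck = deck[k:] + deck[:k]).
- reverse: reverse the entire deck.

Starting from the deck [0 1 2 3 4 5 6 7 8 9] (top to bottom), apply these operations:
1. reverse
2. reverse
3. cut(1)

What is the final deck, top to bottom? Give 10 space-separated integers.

Answer: 1 2 3 4 5 6 7 8 9 0

Derivation:
After op 1 (reverse): [9 8 7 6 5 4 3 2 1 0]
After op 2 (reverse): [0 1 2 3 4 5 6 7 8 9]
After op 3 (cut(1)): [1 2 3 4 5 6 7 8 9 0]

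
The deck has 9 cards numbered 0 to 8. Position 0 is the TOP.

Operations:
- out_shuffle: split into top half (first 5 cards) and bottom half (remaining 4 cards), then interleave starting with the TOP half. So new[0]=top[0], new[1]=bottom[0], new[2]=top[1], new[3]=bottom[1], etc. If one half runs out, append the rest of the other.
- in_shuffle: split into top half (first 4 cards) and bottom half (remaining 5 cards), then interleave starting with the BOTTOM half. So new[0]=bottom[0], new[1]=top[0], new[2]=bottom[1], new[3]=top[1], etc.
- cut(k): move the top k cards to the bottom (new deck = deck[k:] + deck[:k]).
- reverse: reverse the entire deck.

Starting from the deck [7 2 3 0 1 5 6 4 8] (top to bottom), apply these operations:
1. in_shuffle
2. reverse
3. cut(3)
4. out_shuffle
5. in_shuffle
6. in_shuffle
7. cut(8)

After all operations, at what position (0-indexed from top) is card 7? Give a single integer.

After op 1 (in_shuffle): [1 7 5 2 6 3 4 0 8]
After op 2 (reverse): [8 0 4 3 6 2 5 7 1]
After op 3 (cut(3)): [3 6 2 5 7 1 8 0 4]
After op 4 (out_shuffle): [3 1 6 8 2 0 5 4 7]
After op 5 (in_shuffle): [2 3 0 1 5 6 4 8 7]
After op 6 (in_shuffle): [5 2 6 3 4 0 8 1 7]
After op 7 (cut(8)): [7 5 2 6 3 4 0 8 1]
Card 7 is at position 0.

Answer: 0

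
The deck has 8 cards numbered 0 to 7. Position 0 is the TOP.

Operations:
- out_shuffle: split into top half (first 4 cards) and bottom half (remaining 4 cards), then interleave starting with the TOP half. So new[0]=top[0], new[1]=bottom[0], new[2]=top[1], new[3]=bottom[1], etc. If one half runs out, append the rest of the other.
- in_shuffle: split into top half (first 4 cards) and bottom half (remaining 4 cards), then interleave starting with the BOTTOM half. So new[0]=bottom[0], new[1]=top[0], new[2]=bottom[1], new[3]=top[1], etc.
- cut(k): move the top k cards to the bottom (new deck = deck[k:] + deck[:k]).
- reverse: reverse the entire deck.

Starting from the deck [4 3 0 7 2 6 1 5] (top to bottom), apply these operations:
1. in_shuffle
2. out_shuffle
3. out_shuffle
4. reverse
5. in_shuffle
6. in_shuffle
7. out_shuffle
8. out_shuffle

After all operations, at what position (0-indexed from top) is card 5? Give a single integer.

Answer: 4

Derivation:
After op 1 (in_shuffle): [2 4 6 3 1 0 5 7]
After op 2 (out_shuffle): [2 1 4 0 6 5 3 7]
After op 3 (out_shuffle): [2 6 1 5 4 3 0 7]
After op 4 (reverse): [7 0 3 4 5 1 6 2]
After op 5 (in_shuffle): [5 7 1 0 6 3 2 4]
After op 6 (in_shuffle): [6 5 3 7 2 1 4 0]
After op 7 (out_shuffle): [6 2 5 1 3 4 7 0]
After op 8 (out_shuffle): [6 3 2 4 5 7 1 0]
Card 5 is at position 4.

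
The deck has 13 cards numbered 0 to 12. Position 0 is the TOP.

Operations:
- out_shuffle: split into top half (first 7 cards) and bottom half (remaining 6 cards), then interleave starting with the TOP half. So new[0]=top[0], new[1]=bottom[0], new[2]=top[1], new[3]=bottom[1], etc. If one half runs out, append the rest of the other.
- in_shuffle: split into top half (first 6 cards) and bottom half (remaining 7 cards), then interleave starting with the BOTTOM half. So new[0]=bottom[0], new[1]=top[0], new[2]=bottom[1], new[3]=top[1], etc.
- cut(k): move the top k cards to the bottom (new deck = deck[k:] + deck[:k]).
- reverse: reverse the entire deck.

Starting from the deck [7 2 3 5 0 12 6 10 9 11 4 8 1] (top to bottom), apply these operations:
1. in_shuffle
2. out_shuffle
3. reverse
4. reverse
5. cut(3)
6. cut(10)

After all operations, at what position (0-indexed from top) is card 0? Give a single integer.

Answer: 5

Derivation:
After op 1 (in_shuffle): [6 7 10 2 9 3 11 5 4 0 8 12 1]
After op 2 (out_shuffle): [6 5 7 4 10 0 2 8 9 12 3 1 11]
After op 3 (reverse): [11 1 3 12 9 8 2 0 10 4 7 5 6]
After op 4 (reverse): [6 5 7 4 10 0 2 8 9 12 3 1 11]
After op 5 (cut(3)): [4 10 0 2 8 9 12 3 1 11 6 5 7]
After op 6 (cut(10)): [6 5 7 4 10 0 2 8 9 12 3 1 11]
Card 0 is at position 5.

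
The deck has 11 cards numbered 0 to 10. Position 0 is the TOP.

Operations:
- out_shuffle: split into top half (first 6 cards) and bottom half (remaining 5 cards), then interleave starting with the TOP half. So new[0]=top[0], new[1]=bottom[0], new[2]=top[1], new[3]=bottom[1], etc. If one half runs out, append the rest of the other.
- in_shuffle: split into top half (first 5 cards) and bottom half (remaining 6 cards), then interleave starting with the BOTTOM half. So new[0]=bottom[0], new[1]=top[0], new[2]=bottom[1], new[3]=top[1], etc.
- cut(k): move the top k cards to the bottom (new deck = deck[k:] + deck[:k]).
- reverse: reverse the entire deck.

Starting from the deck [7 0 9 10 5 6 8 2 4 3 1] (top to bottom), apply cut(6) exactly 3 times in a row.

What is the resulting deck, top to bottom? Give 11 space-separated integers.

After op 1 (cut(6)): [8 2 4 3 1 7 0 9 10 5 6]
After op 2 (cut(6)): [0 9 10 5 6 8 2 4 3 1 7]
After op 3 (cut(6)): [2 4 3 1 7 0 9 10 5 6 8]

Answer: 2 4 3 1 7 0 9 10 5 6 8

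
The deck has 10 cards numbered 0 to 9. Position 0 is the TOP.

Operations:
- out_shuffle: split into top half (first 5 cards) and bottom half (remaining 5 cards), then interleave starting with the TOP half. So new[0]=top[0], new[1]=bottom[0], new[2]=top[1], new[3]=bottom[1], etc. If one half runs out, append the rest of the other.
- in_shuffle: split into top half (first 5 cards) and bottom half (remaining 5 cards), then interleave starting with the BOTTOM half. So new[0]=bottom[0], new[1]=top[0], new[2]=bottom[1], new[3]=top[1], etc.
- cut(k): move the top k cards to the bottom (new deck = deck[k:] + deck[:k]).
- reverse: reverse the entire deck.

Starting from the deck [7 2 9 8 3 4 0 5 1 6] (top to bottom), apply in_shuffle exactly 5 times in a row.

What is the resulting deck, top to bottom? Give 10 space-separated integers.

Answer: 6 1 5 0 4 3 8 9 2 7

Derivation:
After op 1 (in_shuffle): [4 7 0 2 5 9 1 8 6 3]
After op 2 (in_shuffle): [9 4 1 7 8 0 6 2 3 5]
After op 3 (in_shuffle): [0 9 6 4 2 1 3 7 5 8]
After op 4 (in_shuffle): [1 0 3 9 7 6 5 4 8 2]
After op 5 (in_shuffle): [6 1 5 0 4 3 8 9 2 7]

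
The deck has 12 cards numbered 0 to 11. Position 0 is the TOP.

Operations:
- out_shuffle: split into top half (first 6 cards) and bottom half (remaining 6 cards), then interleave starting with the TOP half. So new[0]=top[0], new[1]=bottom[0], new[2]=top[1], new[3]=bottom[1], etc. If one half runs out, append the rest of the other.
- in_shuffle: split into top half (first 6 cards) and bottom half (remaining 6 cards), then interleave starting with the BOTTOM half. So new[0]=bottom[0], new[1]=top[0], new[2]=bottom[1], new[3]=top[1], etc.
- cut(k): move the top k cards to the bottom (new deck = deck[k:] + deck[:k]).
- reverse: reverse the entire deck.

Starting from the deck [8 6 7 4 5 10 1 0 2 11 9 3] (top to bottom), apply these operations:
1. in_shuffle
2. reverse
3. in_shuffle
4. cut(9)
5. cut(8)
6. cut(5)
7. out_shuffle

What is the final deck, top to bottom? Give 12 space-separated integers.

Answer: 1 6 11 5 7 0 10 9 2 8 3 4

Derivation:
After op 1 (in_shuffle): [1 8 0 6 2 7 11 4 9 5 3 10]
After op 2 (reverse): [10 3 5 9 4 11 7 2 6 0 8 1]
After op 3 (in_shuffle): [7 10 2 3 6 5 0 9 8 4 1 11]
After op 4 (cut(9)): [4 1 11 7 10 2 3 6 5 0 9 8]
After op 5 (cut(8)): [5 0 9 8 4 1 11 7 10 2 3 6]
After op 6 (cut(5)): [1 11 7 10 2 3 6 5 0 9 8 4]
After op 7 (out_shuffle): [1 6 11 5 7 0 10 9 2 8 3 4]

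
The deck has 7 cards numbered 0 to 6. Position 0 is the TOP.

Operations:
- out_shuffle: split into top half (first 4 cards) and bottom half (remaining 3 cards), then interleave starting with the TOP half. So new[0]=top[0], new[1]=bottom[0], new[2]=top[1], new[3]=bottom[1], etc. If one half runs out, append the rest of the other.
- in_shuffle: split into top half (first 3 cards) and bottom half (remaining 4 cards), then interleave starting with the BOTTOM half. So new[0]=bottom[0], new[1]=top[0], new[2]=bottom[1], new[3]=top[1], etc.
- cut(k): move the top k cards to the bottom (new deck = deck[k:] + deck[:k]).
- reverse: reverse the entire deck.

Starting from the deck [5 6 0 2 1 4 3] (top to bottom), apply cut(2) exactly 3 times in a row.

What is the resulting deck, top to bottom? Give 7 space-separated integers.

After op 1 (cut(2)): [0 2 1 4 3 5 6]
After op 2 (cut(2)): [1 4 3 5 6 0 2]
After op 3 (cut(2)): [3 5 6 0 2 1 4]

Answer: 3 5 6 0 2 1 4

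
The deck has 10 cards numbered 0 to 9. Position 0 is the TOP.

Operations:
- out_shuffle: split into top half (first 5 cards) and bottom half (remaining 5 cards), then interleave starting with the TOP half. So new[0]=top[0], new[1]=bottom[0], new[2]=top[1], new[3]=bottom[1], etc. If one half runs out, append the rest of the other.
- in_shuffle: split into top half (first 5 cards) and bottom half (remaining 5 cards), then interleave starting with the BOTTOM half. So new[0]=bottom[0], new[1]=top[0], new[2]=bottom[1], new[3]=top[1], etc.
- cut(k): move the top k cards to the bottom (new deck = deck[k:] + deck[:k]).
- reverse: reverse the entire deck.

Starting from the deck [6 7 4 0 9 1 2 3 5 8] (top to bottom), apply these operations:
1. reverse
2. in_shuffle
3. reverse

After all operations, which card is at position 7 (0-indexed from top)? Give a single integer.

After op 1 (reverse): [8 5 3 2 1 9 0 4 7 6]
After op 2 (in_shuffle): [9 8 0 5 4 3 7 2 6 1]
After op 3 (reverse): [1 6 2 7 3 4 5 0 8 9]
Position 7: card 0.

Answer: 0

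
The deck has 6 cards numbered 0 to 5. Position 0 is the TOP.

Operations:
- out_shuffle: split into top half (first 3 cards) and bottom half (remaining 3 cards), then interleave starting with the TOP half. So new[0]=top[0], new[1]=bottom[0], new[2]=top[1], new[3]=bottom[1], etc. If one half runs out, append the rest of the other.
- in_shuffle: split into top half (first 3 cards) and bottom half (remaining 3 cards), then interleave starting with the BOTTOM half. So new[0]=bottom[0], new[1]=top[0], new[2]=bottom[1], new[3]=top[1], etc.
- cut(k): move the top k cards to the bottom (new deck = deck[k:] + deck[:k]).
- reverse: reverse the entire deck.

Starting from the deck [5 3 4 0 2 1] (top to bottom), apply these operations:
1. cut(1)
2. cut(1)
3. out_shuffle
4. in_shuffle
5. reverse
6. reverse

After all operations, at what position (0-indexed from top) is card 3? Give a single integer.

After op 1 (cut(1)): [3 4 0 2 1 5]
After op 2 (cut(1)): [4 0 2 1 5 3]
After op 3 (out_shuffle): [4 1 0 5 2 3]
After op 4 (in_shuffle): [5 4 2 1 3 0]
After op 5 (reverse): [0 3 1 2 4 5]
After op 6 (reverse): [5 4 2 1 3 0]
Card 3 is at position 4.

Answer: 4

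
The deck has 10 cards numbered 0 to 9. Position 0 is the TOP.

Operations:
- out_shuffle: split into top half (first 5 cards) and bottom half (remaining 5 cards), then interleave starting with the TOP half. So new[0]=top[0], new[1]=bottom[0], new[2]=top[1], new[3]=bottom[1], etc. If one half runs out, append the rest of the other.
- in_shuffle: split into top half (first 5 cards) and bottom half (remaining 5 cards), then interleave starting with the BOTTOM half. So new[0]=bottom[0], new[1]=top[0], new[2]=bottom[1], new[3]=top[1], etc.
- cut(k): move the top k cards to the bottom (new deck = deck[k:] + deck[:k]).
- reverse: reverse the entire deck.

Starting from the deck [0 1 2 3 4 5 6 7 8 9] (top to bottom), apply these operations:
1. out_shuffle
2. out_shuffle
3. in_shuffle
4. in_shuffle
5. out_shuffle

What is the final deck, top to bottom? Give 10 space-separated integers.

After op 1 (out_shuffle): [0 5 1 6 2 7 3 8 4 9]
After op 2 (out_shuffle): [0 7 5 3 1 8 6 4 2 9]
After op 3 (in_shuffle): [8 0 6 7 4 5 2 3 9 1]
After op 4 (in_shuffle): [5 8 2 0 3 6 9 7 1 4]
After op 5 (out_shuffle): [5 6 8 9 2 7 0 1 3 4]

Answer: 5 6 8 9 2 7 0 1 3 4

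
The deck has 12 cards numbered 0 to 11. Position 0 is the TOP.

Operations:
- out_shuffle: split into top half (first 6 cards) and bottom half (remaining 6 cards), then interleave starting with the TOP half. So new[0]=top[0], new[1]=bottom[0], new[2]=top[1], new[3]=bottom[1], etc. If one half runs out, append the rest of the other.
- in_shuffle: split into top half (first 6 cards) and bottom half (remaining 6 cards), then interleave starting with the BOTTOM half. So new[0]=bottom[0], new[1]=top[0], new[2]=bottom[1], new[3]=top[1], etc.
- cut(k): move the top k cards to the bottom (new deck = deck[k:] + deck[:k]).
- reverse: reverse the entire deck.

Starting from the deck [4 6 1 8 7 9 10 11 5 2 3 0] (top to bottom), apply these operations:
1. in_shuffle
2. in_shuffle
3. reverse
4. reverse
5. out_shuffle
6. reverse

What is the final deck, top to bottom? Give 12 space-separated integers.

After op 1 (in_shuffle): [10 4 11 6 5 1 2 8 3 7 0 9]
After op 2 (in_shuffle): [2 10 8 4 3 11 7 6 0 5 9 1]
After op 3 (reverse): [1 9 5 0 6 7 11 3 4 8 10 2]
After op 4 (reverse): [2 10 8 4 3 11 7 6 0 5 9 1]
After op 5 (out_shuffle): [2 7 10 6 8 0 4 5 3 9 11 1]
After op 6 (reverse): [1 11 9 3 5 4 0 8 6 10 7 2]

Answer: 1 11 9 3 5 4 0 8 6 10 7 2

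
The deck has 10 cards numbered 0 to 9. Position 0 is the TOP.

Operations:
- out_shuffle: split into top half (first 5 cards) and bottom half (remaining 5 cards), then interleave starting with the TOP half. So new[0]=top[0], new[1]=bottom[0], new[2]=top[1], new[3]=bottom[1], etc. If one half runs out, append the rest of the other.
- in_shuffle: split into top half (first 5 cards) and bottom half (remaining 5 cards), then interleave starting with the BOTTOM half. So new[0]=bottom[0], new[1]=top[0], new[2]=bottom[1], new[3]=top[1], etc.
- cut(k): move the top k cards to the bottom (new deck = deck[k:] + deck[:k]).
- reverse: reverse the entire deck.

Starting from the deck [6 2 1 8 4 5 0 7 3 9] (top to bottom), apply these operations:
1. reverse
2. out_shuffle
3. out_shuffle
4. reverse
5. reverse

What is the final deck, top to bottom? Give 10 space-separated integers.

After op 1 (reverse): [9 3 7 0 5 4 8 1 2 6]
After op 2 (out_shuffle): [9 4 3 8 7 1 0 2 5 6]
After op 3 (out_shuffle): [9 1 4 0 3 2 8 5 7 6]
After op 4 (reverse): [6 7 5 8 2 3 0 4 1 9]
After op 5 (reverse): [9 1 4 0 3 2 8 5 7 6]

Answer: 9 1 4 0 3 2 8 5 7 6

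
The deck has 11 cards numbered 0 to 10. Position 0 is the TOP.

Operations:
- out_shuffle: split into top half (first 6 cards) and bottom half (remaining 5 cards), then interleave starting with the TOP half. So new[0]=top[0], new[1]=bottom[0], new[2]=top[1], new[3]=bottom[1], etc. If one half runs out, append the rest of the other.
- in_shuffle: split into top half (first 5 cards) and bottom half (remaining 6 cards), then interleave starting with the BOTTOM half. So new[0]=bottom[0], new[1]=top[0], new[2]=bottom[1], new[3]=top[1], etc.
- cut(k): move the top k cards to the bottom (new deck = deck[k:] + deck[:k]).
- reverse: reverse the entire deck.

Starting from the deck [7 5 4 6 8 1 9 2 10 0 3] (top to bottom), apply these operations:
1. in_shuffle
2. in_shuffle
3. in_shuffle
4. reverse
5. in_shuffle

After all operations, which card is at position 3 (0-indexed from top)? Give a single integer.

Answer: 6

Derivation:
After op 1 (in_shuffle): [1 7 9 5 2 4 10 6 0 8 3]
After op 2 (in_shuffle): [4 1 10 7 6 9 0 5 8 2 3]
After op 3 (in_shuffle): [9 4 0 1 5 10 8 7 2 6 3]
After op 4 (reverse): [3 6 2 7 8 10 5 1 0 4 9]
After op 5 (in_shuffle): [10 3 5 6 1 2 0 7 4 8 9]
Position 3: card 6.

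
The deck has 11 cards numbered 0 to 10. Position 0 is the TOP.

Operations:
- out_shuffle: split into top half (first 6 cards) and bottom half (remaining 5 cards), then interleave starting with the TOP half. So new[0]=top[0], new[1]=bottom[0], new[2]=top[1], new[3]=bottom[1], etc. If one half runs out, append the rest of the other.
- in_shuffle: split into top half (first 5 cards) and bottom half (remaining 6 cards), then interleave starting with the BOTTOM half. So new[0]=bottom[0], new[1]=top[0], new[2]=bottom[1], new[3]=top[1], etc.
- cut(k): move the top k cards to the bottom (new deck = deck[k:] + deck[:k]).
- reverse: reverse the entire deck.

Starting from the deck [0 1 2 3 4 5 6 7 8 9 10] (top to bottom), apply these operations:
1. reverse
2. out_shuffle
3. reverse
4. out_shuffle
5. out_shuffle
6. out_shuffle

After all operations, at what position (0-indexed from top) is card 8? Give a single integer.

Answer: 4

Derivation:
After op 1 (reverse): [10 9 8 7 6 5 4 3 2 1 0]
After op 2 (out_shuffle): [10 4 9 3 8 2 7 1 6 0 5]
After op 3 (reverse): [5 0 6 1 7 2 8 3 9 4 10]
After op 4 (out_shuffle): [5 8 0 3 6 9 1 4 7 10 2]
After op 5 (out_shuffle): [5 1 8 4 0 7 3 10 6 2 9]
After op 6 (out_shuffle): [5 3 1 10 8 6 4 2 0 9 7]
Card 8 is at position 4.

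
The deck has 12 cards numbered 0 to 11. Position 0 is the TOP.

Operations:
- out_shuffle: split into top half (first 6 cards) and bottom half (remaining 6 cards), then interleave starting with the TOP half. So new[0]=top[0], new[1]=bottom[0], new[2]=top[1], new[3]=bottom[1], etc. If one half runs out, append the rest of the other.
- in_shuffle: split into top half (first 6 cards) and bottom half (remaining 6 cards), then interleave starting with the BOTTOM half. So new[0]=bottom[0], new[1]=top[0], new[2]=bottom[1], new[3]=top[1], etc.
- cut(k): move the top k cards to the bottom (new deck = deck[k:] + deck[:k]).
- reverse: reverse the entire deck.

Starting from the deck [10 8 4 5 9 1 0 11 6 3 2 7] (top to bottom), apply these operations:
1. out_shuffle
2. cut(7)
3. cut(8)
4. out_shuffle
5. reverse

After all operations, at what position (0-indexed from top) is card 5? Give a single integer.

After op 1 (out_shuffle): [10 0 8 11 4 6 5 3 9 2 1 7]
After op 2 (cut(7)): [3 9 2 1 7 10 0 8 11 4 6 5]
After op 3 (cut(8)): [11 4 6 5 3 9 2 1 7 10 0 8]
After op 4 (out_shuffle): [11 2 4 1 6 7 5 10 3 0 9 8]
After op 5 (reverse): [8 9 0 3 10 5 7 6 1 4 2 11]
Card 5 is at position 5.

Answer: 5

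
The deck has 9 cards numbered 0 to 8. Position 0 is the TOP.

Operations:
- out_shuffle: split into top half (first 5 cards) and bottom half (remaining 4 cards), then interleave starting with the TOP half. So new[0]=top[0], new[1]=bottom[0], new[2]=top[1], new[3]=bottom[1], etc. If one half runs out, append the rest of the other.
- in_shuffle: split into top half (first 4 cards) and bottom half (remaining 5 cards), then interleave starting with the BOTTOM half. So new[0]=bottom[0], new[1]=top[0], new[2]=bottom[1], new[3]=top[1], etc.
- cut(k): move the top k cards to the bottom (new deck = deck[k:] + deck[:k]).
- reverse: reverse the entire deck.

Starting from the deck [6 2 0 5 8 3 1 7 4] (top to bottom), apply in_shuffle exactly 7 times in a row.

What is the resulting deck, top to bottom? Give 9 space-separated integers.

Answer: 8 6 3 2 1 0 7 5 4

Derivation:
After op 1 (in_shuffle): [8 6 3 2 1 0 7 5 4]
After op 2 (in_shuffle): [1 8 0 6 7 3 5 2 4]
After op 3 (in_shuffle): [7 1 3 8 5 0 2 6 4]
After op 4 (in_shuffle): [5 7 0 1 2 3 6 8 4]
After op 5 (in_shuffle): [2 5 3 7 6 0 8 1 4]
After op 6 (in_shuffle): [6 2 0 5 8 3 1 7 4]
After op 7 (in_shuffle): [8 6 3 2 1 0 7 5 4]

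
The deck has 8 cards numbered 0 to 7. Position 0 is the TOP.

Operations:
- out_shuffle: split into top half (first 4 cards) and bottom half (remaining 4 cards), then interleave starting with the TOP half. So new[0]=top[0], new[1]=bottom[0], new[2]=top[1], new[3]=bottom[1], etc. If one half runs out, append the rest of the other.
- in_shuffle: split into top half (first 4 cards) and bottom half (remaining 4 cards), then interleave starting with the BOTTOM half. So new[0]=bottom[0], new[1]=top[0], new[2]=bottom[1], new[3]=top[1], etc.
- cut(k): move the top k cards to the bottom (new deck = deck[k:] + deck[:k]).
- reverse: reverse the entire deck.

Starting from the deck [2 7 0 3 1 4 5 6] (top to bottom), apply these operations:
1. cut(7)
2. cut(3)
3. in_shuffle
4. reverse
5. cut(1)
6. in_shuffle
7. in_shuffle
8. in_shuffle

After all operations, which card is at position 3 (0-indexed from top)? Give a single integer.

Answer: 6

Derivation:
After op 1 (cut(7)): [6 2 7 0 3 1 4 5]
After op 2 (cut(3)): [0 3 1 4 5 6 2 7]
After op 3 (in_shuffle): [5 0 6 3 2 1 7 4]
After op 4 (reverse): [4 7 1 2 3 6 0 5]
After op 5 (cut(1)): [7 1 2 3 6 0 5 4]
After op 6 (in_shuffle): [6 7 0 1 5 2 4 3]
After op 7 (in_shuffle): [5 6 2 7 4 0 3 1]
After op 8 (in_shuffle): [4 5 0 6 3 2 1 7]
Position 3: card 6.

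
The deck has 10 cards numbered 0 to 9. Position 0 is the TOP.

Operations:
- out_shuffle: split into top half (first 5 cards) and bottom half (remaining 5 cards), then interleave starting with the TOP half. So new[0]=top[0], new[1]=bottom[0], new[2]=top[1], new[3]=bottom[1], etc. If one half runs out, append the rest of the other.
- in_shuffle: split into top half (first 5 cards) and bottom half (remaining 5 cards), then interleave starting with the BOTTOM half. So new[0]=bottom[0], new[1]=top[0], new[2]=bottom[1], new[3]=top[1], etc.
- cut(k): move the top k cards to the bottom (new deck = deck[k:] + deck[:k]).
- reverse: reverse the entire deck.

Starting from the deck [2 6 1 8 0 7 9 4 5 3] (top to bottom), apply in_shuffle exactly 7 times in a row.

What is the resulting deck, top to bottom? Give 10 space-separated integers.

After op 1 (in_shuffle): [7 2 9 6 4 1 5 8 3 0]
After op 2 (in_shuffle): [1 7 5 2 8 9 3 6 0 4]
After op 3 (in_shuffle): [9 1 3 7 6 5 0 2 4 8]
After op 4 (in_shuffle): [5 9 0 1 2 3 4 7 8 6]
After op 5 (in_shuffle): [3 5 4 9 7 0 8 1 6 2]
After op 6 (in_shuffle): [0 3 8 5 1 4 6 9 2 7]
After op 7 (in_shuffle): [4 0 6 3 9 8 2 5 7 1]

Answer: 4 0 6 3 9 8 2 5 7 1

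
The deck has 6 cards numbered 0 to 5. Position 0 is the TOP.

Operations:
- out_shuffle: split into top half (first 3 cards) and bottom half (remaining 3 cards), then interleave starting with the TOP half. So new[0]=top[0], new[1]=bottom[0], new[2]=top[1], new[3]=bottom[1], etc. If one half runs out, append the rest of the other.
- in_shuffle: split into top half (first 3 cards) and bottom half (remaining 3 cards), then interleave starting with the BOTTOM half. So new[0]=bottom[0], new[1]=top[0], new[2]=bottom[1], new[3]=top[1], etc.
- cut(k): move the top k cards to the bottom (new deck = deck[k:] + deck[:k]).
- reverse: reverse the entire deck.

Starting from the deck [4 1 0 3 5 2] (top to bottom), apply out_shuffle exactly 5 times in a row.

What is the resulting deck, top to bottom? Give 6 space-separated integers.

Answer: 4 3 1 5 0 2

Derivation:
After op 1 (out_shuffle): [4 3 1 5 0 2]
After op 2 (out_shuffle): [4 5 3 0 1 2]
After op 3 (out_shuffle): [4 0 5 1 3 2]
After op 4 (out_shuffle): [4 1 0 3 5 2]
After op 5 (out_shuffle): [4 3 1 5 0 2]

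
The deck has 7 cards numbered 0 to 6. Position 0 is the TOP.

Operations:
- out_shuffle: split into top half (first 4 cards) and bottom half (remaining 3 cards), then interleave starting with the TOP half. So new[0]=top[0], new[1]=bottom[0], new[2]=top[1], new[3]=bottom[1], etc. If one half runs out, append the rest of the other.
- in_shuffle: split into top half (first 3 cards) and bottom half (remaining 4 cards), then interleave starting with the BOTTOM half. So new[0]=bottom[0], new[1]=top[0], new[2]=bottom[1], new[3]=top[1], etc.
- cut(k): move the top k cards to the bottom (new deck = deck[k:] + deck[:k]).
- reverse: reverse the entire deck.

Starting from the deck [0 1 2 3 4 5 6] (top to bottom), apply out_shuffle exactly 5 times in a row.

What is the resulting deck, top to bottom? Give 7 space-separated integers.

Answer: 0 2 4 6 1 3 5

Derivation:
After op 1 (out_shuffle): [0 4 1 5 2 6 3]
After op 2 (out_shuffle): [0 2 4 6 1 3 5]
After op 3 (out_shuffle): [0 1 2 3 4 5 6]
After op 4 (out_shuffle): [0 4 1 5 2 6 3]
After op 5 (out_shuffle): [0 2 4 6 1 3 5]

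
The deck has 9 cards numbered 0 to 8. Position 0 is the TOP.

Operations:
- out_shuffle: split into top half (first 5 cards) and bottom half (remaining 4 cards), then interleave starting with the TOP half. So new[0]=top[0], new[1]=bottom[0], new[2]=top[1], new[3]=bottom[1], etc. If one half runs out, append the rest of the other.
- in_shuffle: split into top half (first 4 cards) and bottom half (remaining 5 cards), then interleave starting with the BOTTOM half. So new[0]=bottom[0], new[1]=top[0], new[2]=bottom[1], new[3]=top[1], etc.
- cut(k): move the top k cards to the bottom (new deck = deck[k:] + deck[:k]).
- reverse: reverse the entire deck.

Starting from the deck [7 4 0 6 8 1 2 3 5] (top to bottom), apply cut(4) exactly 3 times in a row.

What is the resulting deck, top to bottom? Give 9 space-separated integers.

Answer: 6 8 1 2 3 5 7 4 0

Derivation:
After op 1 (cut(4)): [8 1 2 3 5 7 4 0 6]
After op 2 (cut(4)): [5 7 4 0 6 8 1 2 3]
After op 3 (cut(4)): [6 8 1 2 3 5 7 4 0]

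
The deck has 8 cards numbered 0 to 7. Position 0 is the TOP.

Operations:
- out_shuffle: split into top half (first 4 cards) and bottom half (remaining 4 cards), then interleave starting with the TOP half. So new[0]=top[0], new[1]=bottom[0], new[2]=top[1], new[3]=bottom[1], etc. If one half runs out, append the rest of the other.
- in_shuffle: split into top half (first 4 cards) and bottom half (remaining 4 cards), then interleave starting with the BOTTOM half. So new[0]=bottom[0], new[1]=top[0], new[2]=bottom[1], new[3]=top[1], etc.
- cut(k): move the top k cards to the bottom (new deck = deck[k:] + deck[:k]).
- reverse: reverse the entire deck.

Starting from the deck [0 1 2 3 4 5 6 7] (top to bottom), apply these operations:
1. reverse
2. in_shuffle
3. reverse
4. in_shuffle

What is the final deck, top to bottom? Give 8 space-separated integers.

Answer: 6 4 2 0 7 5 3 1

Derivation:
After op 1 (reverse): [7 6 5 4 3 2 1 0]
After op 2 (in_shuffle): [3 7 2 6 1 5 0 4]
After op 3 (reverse): [4 0 5 1 6 2 7 3]
After op 4 (in_shuffle): [6 4 2 0 7 5 3 1]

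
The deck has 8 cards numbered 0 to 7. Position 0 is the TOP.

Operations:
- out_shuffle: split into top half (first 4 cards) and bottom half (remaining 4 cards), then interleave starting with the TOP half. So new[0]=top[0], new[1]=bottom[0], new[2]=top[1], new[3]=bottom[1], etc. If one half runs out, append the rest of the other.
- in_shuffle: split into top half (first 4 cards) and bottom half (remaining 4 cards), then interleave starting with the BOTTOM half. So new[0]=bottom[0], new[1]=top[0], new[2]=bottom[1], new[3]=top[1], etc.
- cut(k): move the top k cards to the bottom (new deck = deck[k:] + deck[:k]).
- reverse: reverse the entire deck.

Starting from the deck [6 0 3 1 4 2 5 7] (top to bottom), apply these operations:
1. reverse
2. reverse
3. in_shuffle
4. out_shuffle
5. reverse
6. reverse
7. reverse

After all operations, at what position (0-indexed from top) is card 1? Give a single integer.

Answer: 0

Derivation:
After op 1 (reverse): [7 5 2 4 1 3 0 6]
After op 2 (reverse): [6 0 3 1 4 2 5 7]
After op 3 (in_shuffle): [4 6 2 0 5 3 7 1]
After op 4 (out_shuffle): [4 5 6 3 2 7 0 1]
After op 5 (reverse): [1 0 7 2 3 6 5 4]
After op 6 (reverse): [4 5 6 3 2 7 0 1]
After op 7 (reverse): [1 0 7 2 3 6 5 4]
Card 1 is at position 0.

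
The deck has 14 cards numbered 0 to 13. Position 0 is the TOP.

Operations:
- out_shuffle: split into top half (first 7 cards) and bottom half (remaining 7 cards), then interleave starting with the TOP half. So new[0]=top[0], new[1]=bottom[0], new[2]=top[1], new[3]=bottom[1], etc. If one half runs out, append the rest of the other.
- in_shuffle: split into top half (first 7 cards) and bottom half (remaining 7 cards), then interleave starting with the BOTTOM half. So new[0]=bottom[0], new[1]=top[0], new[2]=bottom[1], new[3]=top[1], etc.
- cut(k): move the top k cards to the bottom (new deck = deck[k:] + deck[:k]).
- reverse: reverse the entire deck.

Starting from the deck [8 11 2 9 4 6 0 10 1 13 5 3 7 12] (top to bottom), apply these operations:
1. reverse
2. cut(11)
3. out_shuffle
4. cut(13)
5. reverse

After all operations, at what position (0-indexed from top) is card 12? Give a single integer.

After op 1 (reverse): [12 7 3 5 13 1 10 0 6 4 9 2 11 8]
After op 2 (cut(11)): [2 11 8 12 7 3 5 13 1 10 0 6 4 9]
After op 3 (out_shuffle): [2 13 11 1 8 10 12 0 7 6 3 4 5 9]
After op 4 (cut(13)): [9 2 13 11 1 8 10 12 0 7 6 3 4 5]
After op 5 (reverse): [5 4 3 6 7 0 12 10 8 1 11 13 2 9]
Card 12 is at position 6.

Answer: 6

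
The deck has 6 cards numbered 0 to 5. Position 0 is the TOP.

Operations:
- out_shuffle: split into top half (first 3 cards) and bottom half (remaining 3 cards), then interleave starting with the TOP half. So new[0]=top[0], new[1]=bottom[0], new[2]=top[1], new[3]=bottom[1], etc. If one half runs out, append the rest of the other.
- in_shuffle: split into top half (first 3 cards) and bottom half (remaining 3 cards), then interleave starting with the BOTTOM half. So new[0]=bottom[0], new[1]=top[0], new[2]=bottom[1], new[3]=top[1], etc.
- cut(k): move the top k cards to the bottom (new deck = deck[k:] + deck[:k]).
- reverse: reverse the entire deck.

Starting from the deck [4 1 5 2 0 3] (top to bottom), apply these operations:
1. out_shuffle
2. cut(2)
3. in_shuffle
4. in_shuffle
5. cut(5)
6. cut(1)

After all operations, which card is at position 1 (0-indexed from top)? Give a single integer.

After op 1 (out_shuffle): [4 2 1 0 5 3]
After op 2 (cut(2)): [1 0 5 3 4 2]
After op 3 (in_shuffle): [3 1 4 0 2 5]
After op 4 (in_shuffle): [0 3 2 1 5 4]
After op 5 (cut(5)): [4 0 3 2 1 5]
After op 6 (cut(1)): [0 3 2 1 5 4]
Position 1: card 3.

Answer: 3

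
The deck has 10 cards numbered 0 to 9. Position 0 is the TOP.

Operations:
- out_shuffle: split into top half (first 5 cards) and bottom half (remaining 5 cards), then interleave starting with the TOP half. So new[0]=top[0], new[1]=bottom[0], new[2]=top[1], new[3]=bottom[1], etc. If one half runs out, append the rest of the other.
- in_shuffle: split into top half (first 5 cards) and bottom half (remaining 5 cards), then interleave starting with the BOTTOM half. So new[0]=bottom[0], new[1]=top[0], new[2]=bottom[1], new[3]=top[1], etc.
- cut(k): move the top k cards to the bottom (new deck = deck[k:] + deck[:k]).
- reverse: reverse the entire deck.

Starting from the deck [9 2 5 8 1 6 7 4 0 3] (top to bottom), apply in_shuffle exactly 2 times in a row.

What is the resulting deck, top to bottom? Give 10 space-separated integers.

After op 1 (in_shuffle): [6 9 7 2 4 5 0 8 3 1]
After op 2 (in_shuffle): [5 6 0 9 8 7 3 2 1 4]

Answer: 5 6 0 9 8 7 3 2 1 4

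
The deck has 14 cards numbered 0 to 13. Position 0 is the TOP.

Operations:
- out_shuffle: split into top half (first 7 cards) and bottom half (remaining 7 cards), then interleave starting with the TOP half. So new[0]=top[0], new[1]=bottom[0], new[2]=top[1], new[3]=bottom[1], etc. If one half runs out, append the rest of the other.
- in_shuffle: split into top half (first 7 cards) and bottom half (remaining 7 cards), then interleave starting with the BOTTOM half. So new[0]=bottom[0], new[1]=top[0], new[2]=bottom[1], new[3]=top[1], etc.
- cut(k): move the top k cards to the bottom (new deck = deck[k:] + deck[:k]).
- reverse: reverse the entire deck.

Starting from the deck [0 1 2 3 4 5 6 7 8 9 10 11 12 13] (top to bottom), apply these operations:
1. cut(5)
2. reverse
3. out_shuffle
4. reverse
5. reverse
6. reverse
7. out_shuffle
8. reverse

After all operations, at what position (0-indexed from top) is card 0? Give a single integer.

Answer: 3

Derivation:
After op 1 (cut(5)): [5 6 7 8 9 10 11 12 13 0 1 2 3 4]
After op 2 (reverse): [4 3 2 1 0 13 12 11 10 9 8 7 6 5]
After op 3 (out_shuffle): [4 11 3 10 2 9 1 8 0 7 13 6 12 5]
After op 4 (reverse): [5 12 6 13 7 0 8 1 9 2 10 3 11 4]
After op 5 (reverse): [4 11 3 10 2 9 1 8 0 7 13 6 12 5]
After op 6 (reverse): [5 12 6 13 7 0 8 1 9 2 10 3 11 4]
After op 7 (out_shuffle): [5 1 12 9 6 2 13 10 7 3 0 11 8 4]
After op 8 (reverse): [4 8 11 0 3 7 10 13 2 6 9 12 1 5]
Card 0 is at position 3.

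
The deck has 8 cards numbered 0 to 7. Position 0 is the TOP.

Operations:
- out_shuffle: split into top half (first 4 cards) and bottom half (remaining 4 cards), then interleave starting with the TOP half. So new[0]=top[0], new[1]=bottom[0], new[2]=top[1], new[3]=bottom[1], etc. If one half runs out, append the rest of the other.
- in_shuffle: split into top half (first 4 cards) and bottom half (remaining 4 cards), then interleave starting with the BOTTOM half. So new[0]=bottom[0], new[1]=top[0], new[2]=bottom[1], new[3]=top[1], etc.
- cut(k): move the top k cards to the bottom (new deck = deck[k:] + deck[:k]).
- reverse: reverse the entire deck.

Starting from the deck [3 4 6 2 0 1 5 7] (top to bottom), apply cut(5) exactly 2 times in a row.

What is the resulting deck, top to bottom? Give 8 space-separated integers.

Answer: 6 2 0 1 5 7 3 4

Derivation:
After op 1 (cut(5)): [1 5 7 3 4 6 2 0]
After op 2 (cut(5)): [6 2 0 1 5 7 3 4]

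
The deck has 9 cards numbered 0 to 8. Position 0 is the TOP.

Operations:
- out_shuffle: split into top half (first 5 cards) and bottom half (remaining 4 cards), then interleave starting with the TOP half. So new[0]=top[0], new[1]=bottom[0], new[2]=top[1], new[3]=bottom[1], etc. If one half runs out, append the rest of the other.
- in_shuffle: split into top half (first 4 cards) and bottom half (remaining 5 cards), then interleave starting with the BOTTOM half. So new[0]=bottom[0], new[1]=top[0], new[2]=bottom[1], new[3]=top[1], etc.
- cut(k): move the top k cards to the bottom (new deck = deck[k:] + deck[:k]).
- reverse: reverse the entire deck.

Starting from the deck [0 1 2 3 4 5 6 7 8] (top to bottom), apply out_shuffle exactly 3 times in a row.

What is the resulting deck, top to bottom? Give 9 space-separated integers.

Answer: 0 8 7 6 5 4 3 2 1

Derivation:
After op 1 (out_shuffle): [0 5 1 6 2 7 3 8 4]
After op 2 (out_shuffle): [0 7 5 3 1 8 6 4 2]
After op 3 (out_shuffle): [0 8 7 6 5 4 3 2 1]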